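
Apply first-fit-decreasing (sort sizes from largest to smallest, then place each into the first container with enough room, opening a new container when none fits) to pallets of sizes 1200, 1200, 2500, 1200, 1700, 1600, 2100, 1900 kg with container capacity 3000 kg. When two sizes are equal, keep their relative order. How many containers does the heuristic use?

6

Sorted descending: 2500, 2100, 1900, 1700, 1600, 1200, 1200, 1200.
  2500 → container 1 (new)  [load 2500/3000]
  2100 → container 2 (new)  [load 2100/3000]
  1900 → container 3 (new)  [load 1900/3000]
  1700 → container 4 (new)  [load 1700/3000]
  1600 → container 5 (new)  [load 1600/3000]
  1200 → container 4  [load 2900/3000]
  1200 → container 5  [load 2800/3000]
  1200 → container 6 (new)  [load 1200/3000]
6 containers opened.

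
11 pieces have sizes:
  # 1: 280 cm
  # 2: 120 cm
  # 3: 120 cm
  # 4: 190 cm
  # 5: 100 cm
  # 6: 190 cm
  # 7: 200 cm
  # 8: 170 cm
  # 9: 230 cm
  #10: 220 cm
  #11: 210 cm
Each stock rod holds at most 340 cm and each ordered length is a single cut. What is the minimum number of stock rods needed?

Total = 280 + 230 + 220 + 210 + 200 + 190 + 190 + 170 + 120 + 120 + 100 = 2030 cm.
Lower bound: ⌈2030/340⌉ = 6 stock rods.
Also, 7 pieces each exceed 170 cm, and no two of those can share a stock rod, so at least 7 stock rods are needed.
A packing using 8 stock rods:
  stock rod 1: 280 = 280
  stock rod 2: 230 + 100 = 330
  stock rod 3: 220 + 120 = 340
  stock rod 4: 210 + 120 = 330
  stock rod 5: 200 = 200
  stock rod 6: 190 = 190
  stock rod 7: 190 = 190
  stock rod 8: 170 = 170
No arrangement into 7 stock rods stays within capacity, so 8 is optimal.

8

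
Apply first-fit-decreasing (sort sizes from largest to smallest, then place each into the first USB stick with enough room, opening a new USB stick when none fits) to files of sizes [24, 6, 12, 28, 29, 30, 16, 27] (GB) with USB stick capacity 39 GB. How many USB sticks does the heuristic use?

6

Sorted descending: 30, 29, 28, 27, 24, 16, 12, 6.
  30 → USB stick 1 (new)  [load 30/39]
  29 → USB stick 2 (new)  [load 29/39]
  28 → USB stick 3 (new)  [load 28/39]
  27 → USB stick 4 (new)  [load 27/39]
  24 → USB stick 5 (new)  [load 24/39]
  16 → USB stick 6 (new)  [load 16/39]
  12 → USB stick 4  [load 39/39]
  6 → USB stick 1  [load 36/39]
6 USB sticks opened.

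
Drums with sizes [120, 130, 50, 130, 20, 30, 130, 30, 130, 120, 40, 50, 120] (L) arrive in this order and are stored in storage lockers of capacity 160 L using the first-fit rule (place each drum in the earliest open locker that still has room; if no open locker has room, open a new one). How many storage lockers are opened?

9

  120 → locker 1 (new)  [load 120/160]
  130 → locker 2 (new)  [load 130/160]
  50 → locker 3 (new)  [load 50/160]
  130 → locker 4 (new)  [load 130/160]
  20 → locker 1  [load 140/160]
  30 → locker 2  [load 160/160]
  130 → locker 5 (new)  [load 130/160]
  30 → locker 3  [load 80/160]
  130 → locker 6 (new)  [load 130/160]
  120 → locker 7 (new)  [load 120/160]
  40 → locker 3  [load 120/160]
  50 → locker 8 (new)  [load 50/160]
  120 → locker 9 (new)  [load 120/160]
9 storage lockers opened.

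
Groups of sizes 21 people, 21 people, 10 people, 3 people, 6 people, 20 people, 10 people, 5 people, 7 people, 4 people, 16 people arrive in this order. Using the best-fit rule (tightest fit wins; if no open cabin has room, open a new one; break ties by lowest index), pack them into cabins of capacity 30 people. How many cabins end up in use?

5

  21 → cabin 1 (new)  [load 21/30]
  21 → cabin 2 (new)  [load 21/30]
  10 → cabin 3 (new)  [load 10/30]
  3 → cabin 1  [load 24/30]
  6 → cabin 1  [load 30/30]
  20 → cabin 3  [load 30/30]
  10 → cabin 4 (new)  [load 10/30]
  5 → cabin 2  [load 26/30]
  7 → cabin 4  [load 17/30]
  4 → cabin 2  [load 30/30]
  16 → cabin 5 (new)  [load 16/30]
5 cabins opened.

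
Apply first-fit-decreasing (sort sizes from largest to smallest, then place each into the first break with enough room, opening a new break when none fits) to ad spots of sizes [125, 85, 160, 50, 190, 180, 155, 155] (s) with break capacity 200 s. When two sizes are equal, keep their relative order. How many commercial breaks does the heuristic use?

Sorted descending: 190, 180, 160, 155, 155, 125, 85, 50.
  190 → break 1 (new)  [load 190/200]
  180 → break 2 (new)  [load 180/200]
  160 → break 3 (new)  [load 160/200]
  155 → break 4 (new)  [load 155/200]
  155 → break 5 (new)  [load 155/200]
  125 → break 6 (new)  [load 125/200]
  85 → break 7 (new)  [load 85/200]
  50 → break 6  [load 175/200]
7 commercial breaks opened.

7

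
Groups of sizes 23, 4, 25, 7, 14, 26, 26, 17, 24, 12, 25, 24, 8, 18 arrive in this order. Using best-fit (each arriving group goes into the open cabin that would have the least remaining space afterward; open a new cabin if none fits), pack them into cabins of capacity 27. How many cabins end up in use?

  23 → cabin 1 (new)  [load 23/27]
  4 → cabin 1  [load 27/27]
  25 → cabin 2 (new)  [load 25/27]
  7 → cabin 3 (new)  [load 7/27]
  14 → cabin 3  [load 21/27]
  26 → cabin 4 (new)  [load 26/27]
  26 → cabin 5 (new)  [load 26/27]
  17 → cabin 6 (new)  [load 17/27]
  24 → cabin 7 (new)  [load 24/27]
  12 → cabin 8 (new)  [load 12/27]
  25 → cabin 9 (new)  [load 25/27]
  24 → cabin 10 (new)  [load 24/27]
  8 → cabin 6  [load 25/27]
  18 → cabin 11 (new)  [load 18/27]
11 cabins opened.

11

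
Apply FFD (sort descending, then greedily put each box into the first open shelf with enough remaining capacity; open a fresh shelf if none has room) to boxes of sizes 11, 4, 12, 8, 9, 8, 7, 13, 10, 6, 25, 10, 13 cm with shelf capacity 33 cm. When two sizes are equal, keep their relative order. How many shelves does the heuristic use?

5

Sorted descending: 25, 13, 13, 12, 11, 10, 10, 9, 8, 8, 7, 6, 4.
  25 → shelf 1 (new)  [load 25/33]
  13 → shelf 2 (new)  [load 13/33]
  13 → shelf 2  [load 26/33]
  12 → shelf 3 (new)  [load 12/33]
  11 → shelf 3  [load 23/33]
  10 → shelf 3  [load 33/33]
  10 → shelf 4 (new)  [load 10/33]
  9 → shelf 4  [load 19/33]
  8 → shelf 1  [load 33/33]
  8 → shelf 4  [load 27/33]
  7 → shelf 2  [load 33/33]
  6 → shelf 4  [load 33/33]
  4 → shelf 5 (new)  [load 4/33]
5 shelves opened.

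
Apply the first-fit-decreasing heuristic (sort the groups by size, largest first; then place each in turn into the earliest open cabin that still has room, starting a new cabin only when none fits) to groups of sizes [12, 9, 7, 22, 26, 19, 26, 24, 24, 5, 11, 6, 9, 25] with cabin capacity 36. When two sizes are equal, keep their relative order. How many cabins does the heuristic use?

Sorted descending: 26, 26, 25, 24, 24, 22, 19, 12, 11, 9, 9, 7, 6, 5.
  26 → cabin 1 (new)  [load 26/36]
  26 → cabin 2 (new)  [load 26/36]
  25 → cabin 3 (new)  [load 25/36]
  24 → cabin 4 (new)  [load 24/36]
  24 → cabin 5 (new)  [load 24/36]
  22 → cabin 6 (new)  [load 22/36]
  19 → cabin 7 (new)  [load 19/36]
  12 → cabin 4  [load 36/36]
  11 → cabin 3  [load 36/36]
  9 → cabin 1  [load 35/36]
  9 → cabin 2  [load 35/36]
  7 → cabin 5  [load 31/36]
  6 → cabin 6  [load 28/36]
  5 → cabin 5  [load 36/36]
7 cabins opened.

7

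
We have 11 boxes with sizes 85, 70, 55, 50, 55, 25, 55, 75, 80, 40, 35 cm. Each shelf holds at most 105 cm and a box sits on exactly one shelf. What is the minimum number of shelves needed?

7

Total = 85 + 80 + 75 + 70 + 55 + 55 + 55 + 50 + 40 + 35 + 25 = 625 cm.
Lower bound: ⌈625/105⌉ = 6 shelves.
Also, 7 boxes each exceed 105/2 cm, and no two of those can share a shelf, so at least 7 shelves are needed.
A packing using 7 shelves:
  shelf 1: 85 = 85
  shelf 2: 80 + 25 = 105
  shelf 3: 75 = 75
  shelf 4: 70 + 35 = 105
  shelf 5: 55 + 50 = 105
  shelf 6: 55 + 40 = 95
  shelf 7: 55 = 55
This matches the lower bound, so 7 is optimal.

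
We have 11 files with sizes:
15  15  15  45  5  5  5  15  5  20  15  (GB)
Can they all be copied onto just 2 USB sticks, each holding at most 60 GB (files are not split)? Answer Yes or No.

No

Total = 160 GB; ⌈160/60⌉ = 3.
At least 3 USB sticks are required, but only 2 are allowed.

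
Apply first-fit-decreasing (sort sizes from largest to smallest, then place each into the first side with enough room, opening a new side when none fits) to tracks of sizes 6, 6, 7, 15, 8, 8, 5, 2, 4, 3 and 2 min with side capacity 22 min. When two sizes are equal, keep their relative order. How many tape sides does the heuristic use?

3

Sorted descending: 15, 8, 8, 7, 6, 6, 5, 4, 3, 2, 2.
  15 → side 1 (new)  [load 15/22]
  8 → side 2 (new)  [load 8/22]
  8 → side 2  [load 16/22]
  7 → side 1  [load 22/22]
  6 → side 2  [load 22/22]
  6 → side 3 (new)  [load 6/22]
  5 → side 3  [load 11/22]
  4 → side 3  [load 15/22]
  3 → side 3  [load 18/22]
  2 → side 3  [load 20/22]
  2 → side 3  [load 22/22]
3 tape sides opened.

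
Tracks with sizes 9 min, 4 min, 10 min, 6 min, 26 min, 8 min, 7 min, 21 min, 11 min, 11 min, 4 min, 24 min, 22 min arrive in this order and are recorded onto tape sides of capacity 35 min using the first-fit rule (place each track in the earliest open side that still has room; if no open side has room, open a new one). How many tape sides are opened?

  9 → side 1 (new)  [load 9/35]
  4 → side 1  [load 13/35]
  10 → side 1  [load 23/35]
  6 → side 1  [load 29/35]
  26 → side 2 (new)  [load 26/35]
  8 → side 2  [load 34/35]
  7 → side 3 (new)  [load 7/35]
  21 → side 3  [load 28/35]
  11 → side 4 (new)  [load 11/35]
  11 → side 4  [load 22/35]
  4 → side 1  [load 33/35]
  24 → side 5 (new)  [load 24/35]
  22 → side 6 (new)  [load 22/35]
6 tape sides opened.

6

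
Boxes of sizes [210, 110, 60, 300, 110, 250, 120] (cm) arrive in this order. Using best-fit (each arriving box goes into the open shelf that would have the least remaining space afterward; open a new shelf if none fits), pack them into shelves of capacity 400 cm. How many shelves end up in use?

4

  210 → shelf 1 (new)  [load 210/400]
  110 → shelf 1  [load 320/400]
  60 → shelf 1  [load 380/400]
  300 → shelf 2 (new)  [load 300/400]
  110 → shelf 3 (new)  [load 110/400]
  250 → shelf 3  [load 360/400]
  120 → shelf 4 (new)  [load 120/400]
4 shelves opened.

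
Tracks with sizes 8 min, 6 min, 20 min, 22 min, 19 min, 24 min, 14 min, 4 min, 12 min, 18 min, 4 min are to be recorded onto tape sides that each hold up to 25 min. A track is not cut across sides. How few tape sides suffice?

Total = 24 + 22 + 20 + 19 + 18 + 14 + 12 + 8 + 6 + 4 + 4 = 151 min.
Lower bound: ⌈151/25⌉ = 7 tape sides.
A packing using 7 tape sides:
  side 1: 24 = 24
  side 2: 22 = 22
  side 3: 20 + 4 = 24
  side 4: 19 + 6 = 25
  side 5: 18 + 4 = 22
  side 6: 14 + 8 = 22
  side 7: 12 = 12
This matches the lower bound, so 7 is optimal.

7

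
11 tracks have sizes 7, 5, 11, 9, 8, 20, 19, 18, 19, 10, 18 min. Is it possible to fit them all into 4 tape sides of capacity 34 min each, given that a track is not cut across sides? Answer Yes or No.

No

Total = 144 min; ⌈144/34⌉ = 5.
At least 5 tape sides are required, but only 4 are allowed.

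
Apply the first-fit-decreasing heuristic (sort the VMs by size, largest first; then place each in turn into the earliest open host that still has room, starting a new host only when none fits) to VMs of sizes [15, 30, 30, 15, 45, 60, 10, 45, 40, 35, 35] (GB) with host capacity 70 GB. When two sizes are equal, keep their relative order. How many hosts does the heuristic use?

Sorted descending: 60, 45, 45, 40, 35, 35, 30, 30, 15, 15, 10.
  60 → host 1 (new)  [load 60/70]
  45 → host 2 (new)  [load 45/70]
  45 → host 3 (new)  [load 45/70]
  40 → host 4 (new)  [load 40/70]
  35 → host 5 (new)  [load 35/70]
  35 → host 5  [load 70/70]
  30 → host 4  [load 70/70]
  30 → host 6 (new)  [load 30/70]
  15 → host 2  [load 60/70]
  15 → host 3  [load 60/70]
  10 → host 1  [load 70/70]
6 hosts opened.

6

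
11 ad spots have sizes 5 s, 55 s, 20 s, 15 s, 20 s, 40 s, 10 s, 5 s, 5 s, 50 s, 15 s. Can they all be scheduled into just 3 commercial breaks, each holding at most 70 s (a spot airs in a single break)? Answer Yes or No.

No

Total = 240 s; ⌈240/70⌉ = 4.
At least 4 commercial breaks are required, but only 3 are allowed.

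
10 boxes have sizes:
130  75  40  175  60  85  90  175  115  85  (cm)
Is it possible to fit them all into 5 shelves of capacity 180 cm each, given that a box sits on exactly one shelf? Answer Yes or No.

No

Total = 1030 cm; ⌈1030/180⌉ = 6.
At least 6 shelves are required, but only 5 are allowed.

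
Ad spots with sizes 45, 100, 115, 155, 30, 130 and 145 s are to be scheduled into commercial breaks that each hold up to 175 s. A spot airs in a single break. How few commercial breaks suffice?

5

Total = 155 + 145 + 130 + 115 + 100 + 45 + 30 = 720 s.
Lower bound: ⌈720/175⌉ = 5 commercial breaks.
A packing using 5 commercial breaks:
  break 1: 155 = 155
  break 2: 145 + 30 = 175
  break 3: 130 + 45 = 175
  break 4: 115 = 115
  break 5: 100 = 100
This matches the lower bound, so 5 is optimal.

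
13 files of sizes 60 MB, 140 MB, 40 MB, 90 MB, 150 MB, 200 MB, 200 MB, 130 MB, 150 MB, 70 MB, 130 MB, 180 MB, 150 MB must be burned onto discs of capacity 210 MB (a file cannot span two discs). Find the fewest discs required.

10

Total = 200 + 200 + 180 + 150 + 150 + 150 + 140 + 130 + 130 + 90 + 70 + 60 + 40 = 1690 MB.
Lower bound: ⌈1690/210⌉ = 9 discs.
A packing using 10 discs:
  disc 1: 200 = 200
  disc 2: 200 = 200
  disc 3: 180 = 180
  disc 4: 150 + 60 = 210
  disc 5: 150 + 40 = 190
  disc 6: 150 = 150
  disc 7: 140 + 70 = 210
  disc 8: 130 = 130
  disc 9: 130 = 130
  disc 10: 90 = 90
No arrangement into 9 discs stays within capacity, so 10 is optimal.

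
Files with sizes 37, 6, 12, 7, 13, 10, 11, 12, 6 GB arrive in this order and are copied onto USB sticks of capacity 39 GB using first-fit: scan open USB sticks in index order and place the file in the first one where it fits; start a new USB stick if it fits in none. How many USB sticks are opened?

  37 → USB stick 1 (new)  [load 37/39]
  6 → USB stick 2 (new)  [load 6/39]
  12 → USB stick 2  [load 18/39]
  7 → USB stick 2  [load 25/39]
  13 → USB stick 2  [load 38/39]
  10 → USB stick 3 (new)  [load 10/39]
  11 → USB stick 3  [load 21/39]
  12 → USB stick 3  [load 33/39]
  6 → USB stick 3  [load 39/39]
3 USB sticks opened.

3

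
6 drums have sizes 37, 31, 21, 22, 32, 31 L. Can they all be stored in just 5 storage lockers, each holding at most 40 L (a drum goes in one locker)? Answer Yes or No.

Total = 174 L; ⌈174/40⌉ = 5.
6 drums each exceed half the capacity and cannot share a locker, forcing at least 6 storage lockers.
At least 6 storage lockers are required, but only 5 are allowed.

No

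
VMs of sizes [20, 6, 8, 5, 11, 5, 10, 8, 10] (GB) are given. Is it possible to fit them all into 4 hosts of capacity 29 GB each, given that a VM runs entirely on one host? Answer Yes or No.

A valid assignment using 3 hosts:
  host 1: 20 + 8 = 28
  host 2: 11 + 10 + 8 = 29
  host 3: 10 + 6 + 5 + 5 = 26
That uses only 3 ≤ 4, so 4 hosts are enough.

Yes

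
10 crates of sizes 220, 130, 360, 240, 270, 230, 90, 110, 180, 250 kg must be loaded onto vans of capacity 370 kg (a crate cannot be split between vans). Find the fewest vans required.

Total = 360 + 270 + 250 + 240 + 230 + 220 + 180 + 130 + 110 + 90 = 2080 kg.
Lower bound: ⌈2080/370⌉ = 6 vans.
A packing using 7 vans:
  van 1: 360 = 360
  van 2: 270 + 90 = 360
  van 3: 250 + 110 = 360
  van 4: 240 + 130 = 370
  van 5: 230 = 230
  van 6: 220 = 220
  van 7: 180 = 180
No arrangement into 6 vans stays within capacity, so 7 is optimal.

7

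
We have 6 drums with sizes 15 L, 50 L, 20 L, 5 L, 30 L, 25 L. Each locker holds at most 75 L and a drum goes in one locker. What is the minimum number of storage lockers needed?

2

Total = 50 + 30 + 25 + 20 + 15 + 5 = 145 L.
Lower bound: ⌈145/75⌉ = 2 storage lockers.
A packing using 2 storage lockers:
  locker 1: 50 + 25 = 75
  locker 2: 30 + 20 + 15 + 5 = 70
This matches the lower bound, so 2 is optimal.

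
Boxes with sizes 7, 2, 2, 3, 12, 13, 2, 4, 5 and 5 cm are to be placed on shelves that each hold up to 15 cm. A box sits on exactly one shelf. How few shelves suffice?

Total = 13 + 12 + 7 + 5 + 5 + 4 + 3 + 2 + 2 + 2 = 55 cm.
Lower bound: ⌈55/15⌉ = 4 shelves.
A packing using 4 shelves:
  shelf 1: 13 + 2 = 15
  shelf 2: 12 + 3 = 15
  shelf 3: 7 + 5 + 2 = 14
  shelf 4: 5 + 4 + 2 = 11
This matches the lower bound, so 4 is optimal.

4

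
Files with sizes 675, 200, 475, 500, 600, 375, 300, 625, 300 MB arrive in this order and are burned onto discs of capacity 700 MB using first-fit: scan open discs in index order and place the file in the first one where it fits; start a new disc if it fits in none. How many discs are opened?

7

  675 → disc 1 (new)  [load 675/700]
  200 → disc 2 (new)  [load 200/700]
  475 → disc 2  [load 675/700]
  500 → disc 3 (new)  [load 500/700]
  600 → disc 4 (new)  [load 600/700]
  375 → disc 5 (new)  [load 375/700]
  300 → disc 5  [load 675/700]
  625 → disc 6 (new)  [load 625/700]
  300 → disc 7 (new)  [load 300/700]
7 discs opened.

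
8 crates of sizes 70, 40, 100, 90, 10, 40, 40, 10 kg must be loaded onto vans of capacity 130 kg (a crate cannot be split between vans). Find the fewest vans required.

Total = 100 + 90 + 70 + 40 + 40 + 40 + 10 + 10 = 400 kg.
Lower bound: ⌈400/130⌉ = 4 vans.
A packing using 4 vans:
  van 1: 100 + 10 + 10 = 120
  van 2: 90 + 40 = 130
  van 3: 70 + 40 = 110
  van 4: 40 = 40
This matches the lower bound, so 4 is optimal.

4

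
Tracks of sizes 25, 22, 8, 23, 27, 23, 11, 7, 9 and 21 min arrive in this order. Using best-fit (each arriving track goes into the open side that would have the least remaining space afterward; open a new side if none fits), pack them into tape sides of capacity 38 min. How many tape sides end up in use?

  25 → side 1 (new)  [load 25/38]
  22 → side 2 (new)  [load 22/38]
  8 → side 1  [load 33/38]
  23 → side 3 (new)  [load 23/38]
  27 → side 4 (new)  [load 27/38]
  23 → side 5 (new)  [load 23/38]
  11 → side 4  [load 38/38]
  7 → side 3  [load 30/38]
  9 → side 5  [load 32/38]
  21 → side 6 (new)  [load 21/38]
6 tape sides opened.

6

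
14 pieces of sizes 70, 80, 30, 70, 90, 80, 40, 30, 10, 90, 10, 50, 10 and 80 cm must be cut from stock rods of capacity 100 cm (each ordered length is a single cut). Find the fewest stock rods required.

Total = 90 + 90 + 80 + 80 + 80 + 70 + 70 + 50 + 40 + 30 + 30 + 10 + 10 + 10 = 740 cm.
Lower bound: ⌈740/100⌉ = 8 stock rods.
A packing using 8 stock rods:
  stock rod 1: 90 + 10 = 100
  stock rod 2: 90 + 10 = 100
  stock rod 3: 80 + 10 = 90
  stock rod 4: 80 = 80
  stock rod 5: 80 = 80
  stock rod 6: 70 + 30 = 100
  stock rod 7: 70 + 30 = 100
  stock rod 8: 50 + 40 = 90
This matches the lower bound, so 8 is optimal.

8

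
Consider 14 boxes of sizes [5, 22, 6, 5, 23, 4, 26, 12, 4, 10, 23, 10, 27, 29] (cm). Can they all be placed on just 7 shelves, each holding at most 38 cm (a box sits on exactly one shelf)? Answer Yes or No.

A valid assignment using 6 shelves:
  shelf 1: 29 + 6 = 35
  shelf 2: 27 + 10 = 37
  shelf 3: 26 + 12 = 38
  shelf 4: 23 + 10 + 5 = 38
  shelf 5: 23 + 5 + 4 + 4 = 36
  shelf 6: 22 = 22
That uses only 6 ≤ 7, so 7 shelves are enough.

Yes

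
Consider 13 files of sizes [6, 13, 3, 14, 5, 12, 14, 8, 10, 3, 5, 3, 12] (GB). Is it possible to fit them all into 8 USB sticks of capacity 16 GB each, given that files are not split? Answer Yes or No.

Yes

A valid assignment using 8 USB sticks:
  USB stick 1: 14 = 14
  USB stick 2: 14 = 14
  USB stick 3: 13 + 3 = 16
  USB stick 4: 12 + 3 = 15
  USB stick 5: 12 + 3 = 15
  USB stick 6: 10 + 6 = 16
  USB stick 7: 8 + 5 = 13
  USB stick 8: 5 = 5
Every load is within 16 GB, so 8 USB sticks suffice.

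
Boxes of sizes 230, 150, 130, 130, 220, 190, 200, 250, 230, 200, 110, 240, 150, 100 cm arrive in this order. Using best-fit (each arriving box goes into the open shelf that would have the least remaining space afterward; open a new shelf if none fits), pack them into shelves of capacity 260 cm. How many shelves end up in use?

  230 → shelf 1 (new)  [load 230/260]
  150 → shelf 2 (new)  [load 150/260]
  130 → shelf 3 (new)  [load 130/260]
  130 → shelf 3  [load 260/260]
  220 → shelf 4 (new)  [load 220/260]
  190 → shelf 5 (new)  [load 190/260]
  200 → shelf 6 (new)  [load 200/260]
  250 → shelf 7 (new)  [load 250/260]
  230 → shelf 8 (new)  [load 230/260]
  200 → shelf 9 (new)  [load 200/260]
  110 → shelf 2  [load 260/260]
  240 → shelf 10 (new)  [load 240/260]
  150 → shelf 11 (new)  [load 150/260]
  100 → shelf 11  [load 250/260]
11 shelves opened.

11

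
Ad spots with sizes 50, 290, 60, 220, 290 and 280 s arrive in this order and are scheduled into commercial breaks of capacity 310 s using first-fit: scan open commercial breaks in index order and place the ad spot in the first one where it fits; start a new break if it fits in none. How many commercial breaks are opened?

  50 → break 1 (new)  [load 50/310]
  290 → break 2 (new)  [load 290/310]
  60 → break 1  [load 110/310]
  220 → break 3 (new)  [load 220/310]
  290 → break 4 (new)  [load 290/310]
  280 → break 5 (new)  [load 280/310]
5 commercial breaks opened.

5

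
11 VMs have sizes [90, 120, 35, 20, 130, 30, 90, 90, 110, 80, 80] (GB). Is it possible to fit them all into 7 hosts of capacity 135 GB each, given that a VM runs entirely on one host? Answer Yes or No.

No

Total = 875 GB; ⌈875/135⌉ = 7.
8 VMs each exceed half the capacity and cannot share a host, forcing at least 8 hosts.
At least 8 hosts are required, but only 7 are allowed.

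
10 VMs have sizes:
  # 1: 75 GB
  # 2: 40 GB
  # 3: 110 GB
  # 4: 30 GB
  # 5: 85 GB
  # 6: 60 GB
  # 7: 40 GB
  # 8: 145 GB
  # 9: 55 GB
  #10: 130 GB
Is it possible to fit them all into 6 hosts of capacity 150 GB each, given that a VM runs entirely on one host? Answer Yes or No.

Yes

A valid assignment using 6 hosts:
  host 1: 145 = 145
  host 2: 130 = 130
  host 3: 110 + 40 = 150
  host 4: 85 + 60 = 145
  host 5: 75 + 55 = 130
  host 6: 40 + 30 = 70
Every load is within 150 GB, so 6 hosts suffice.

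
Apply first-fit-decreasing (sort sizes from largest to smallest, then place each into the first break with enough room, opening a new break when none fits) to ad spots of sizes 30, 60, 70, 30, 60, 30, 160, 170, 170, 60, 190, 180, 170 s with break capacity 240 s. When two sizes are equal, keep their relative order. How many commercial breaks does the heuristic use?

Sorted descending: 190, 180, 170, 170, 170, 160, 70, 60, 60, 60, 30, 30, 30.
  190 → break 1 (new)  [load 190/240]
  180 → break 2 (new)  [load 180/240]
  170 → break 3 (new)  [load 170/240]
  170 → break 4 (new)  [load 170/240]
  170 → break 5 (new)  [load 170/240]
  160 → break 6 (new)  [load 160/240]
  70 → break 3  [load 240/240]
  60 → break 2  [load 240/240]
  60 → break 4  [load 230/240]
  60 → break 5  [load 230/240]
  30 → break 1  [load 220/240]
  30 → break 6  [load 190/240]
  30 → break 6  [load 220/240]
6 commercial breaks opened.

6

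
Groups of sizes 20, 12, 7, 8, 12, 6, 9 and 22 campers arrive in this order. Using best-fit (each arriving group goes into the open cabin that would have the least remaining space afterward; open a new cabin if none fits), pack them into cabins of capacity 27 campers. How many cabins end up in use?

  20 → cabin 1 (new)  [load 20/27]
  12 → cabin 2 (new)  [load 12/27]
  7 → cabin 1  [load 27/27]
  8 → cabin 2  [load 20/27]
  12 → cabin 3 (new)  [load 12/27]
  6 → cabin 2  [load 26/27]
  9 → cabin 3  [load 21/27]
  22 → cabin 4 (new)  [load 22/27]
4 cabins opened.

4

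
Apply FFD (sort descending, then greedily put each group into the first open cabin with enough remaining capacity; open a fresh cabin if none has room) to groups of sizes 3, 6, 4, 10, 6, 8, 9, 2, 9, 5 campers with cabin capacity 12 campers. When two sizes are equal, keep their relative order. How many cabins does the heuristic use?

Sorted descending: 10, 9, 9, 8, 6, 6, 5, 4, 3, 2.
  10 → cabin 1 (new)  [load 10/12]
  9 → cabin 2 (new)  [load 9/12]
  9 → cabin 3 (new)  [load 9/12]
  8 → cabin 4 (new)  [load 8/12]
  6 → cabin 5 (new)  [load 6/12]
  6 → cabin 5  [load 12/12]
  5 → cabin 6 (new)  [load 5/12]
  4 → cabin 4  [load 12/12]
  3 → cabin 2  [load 12/12]
  2 → cabin 1  [load 12/12]
6 cabins opened.

6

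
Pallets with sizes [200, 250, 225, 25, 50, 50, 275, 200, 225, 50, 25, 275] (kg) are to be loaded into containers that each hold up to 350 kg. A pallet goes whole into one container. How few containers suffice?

Total = 275 + 275 + 250 + 225 + 225 + 200 + 200 + 50 + 50 + 50 + 25 + 25 = 1850 kg.
Lower bound: ⌈1850/350⌉ = 6 containers.
Also, 7 pallets each exceed 175 kg, and no two of those can share a container, so at least 7 containers are needed.
A packing using 7 containers:
  container 1: 275 + 50 + 25 = 350
  container 2: 275 + 50 + 25 = 350
  container 3: 250 + 50 = 300
  container 4: 225 = 225
  container 5: 225 = 225
  container 6: 200 = 200
  container 7: 200 = 200
This matches the lower bound, so 7 is optimal.

7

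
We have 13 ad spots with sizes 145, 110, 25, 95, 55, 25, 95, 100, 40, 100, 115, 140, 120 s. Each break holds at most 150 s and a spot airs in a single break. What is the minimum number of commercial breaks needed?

Total = 145 + 140 + 120 + 115 + 110 + 100 + 100 + 95 + 95 + 55 + 40 + 25 + 25 = 1165 s.
Lower bound: ⌈1165/150⌉ = 8 commercial breaks.
Also, 9 ad spots each exceed 75 s, and no two of those can share a break, so at least 9 commercial breaks are needed.
A packing using 9 commercial breaks:
  break 1: 145 = 145
  break 2: 140 = 140
  break 3: 120 + 25 = 145
  break 4: 115 + 25 = 140
  break 5: 110 + 40 = 150
  break 6: 100 = 100
  break 7: 100 = 100
  break 8: 95 + 55 = 150
  break 9: 95 = 95
This matches the lower bound, so 9 is optimal.

9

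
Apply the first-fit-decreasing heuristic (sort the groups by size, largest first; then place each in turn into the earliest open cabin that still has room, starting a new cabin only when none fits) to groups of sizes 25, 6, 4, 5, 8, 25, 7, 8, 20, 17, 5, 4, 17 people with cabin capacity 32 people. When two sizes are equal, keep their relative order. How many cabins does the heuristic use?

5

Sorted descending: 25, 25, 20, 17, 17, 8, 8, 7, 6, 5, 5, 4, 4.
  25 → cabin 1 (new)  [load 25/32]
  25 → cabin 2 (new)  [load 25/32]
  20 → cabin 3 (new)  [load 20/32]
  17 → cabin 4 (new)  [load 17/32]
  17 → cabin 5 (new)  [load 17/32]
  8 → cabin 3  [load 28/32]
  8 → cabin 4  [load 25/32]
  7 → cabin 1  [load 32/32]
  6 → cabin 2  [load 31/32]
  5 → cabin 4  [load 30/32]
  5 → cabin 5  [load 22/32]
  4 → cabin 3  [load 32/32]
  4 → cabin 5  [load 26/32]
5 cabins opened.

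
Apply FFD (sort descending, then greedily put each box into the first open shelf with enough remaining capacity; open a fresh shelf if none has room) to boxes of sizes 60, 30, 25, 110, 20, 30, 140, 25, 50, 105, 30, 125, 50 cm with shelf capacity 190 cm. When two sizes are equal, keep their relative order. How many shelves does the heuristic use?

5

Sorted descending: 140, 125, 110, 105, 60, 50, 50, 30, 30, 30, 25, 25, 20.
  140 → shelf 1 (new)  [load 140/190]
  125 → shelf 2 (new)  [load 125/190]
  110 → shelf 3 (new)  [load 110/190]
  105 → shelf 4 (new)  [load 105/190]
  60 → shelf 2  [load 185/190]
  50 → shelf 1  [load 190/190]
  50 → shelf 3  [load 160/190]
  30 → shelf 3  [load 190/190]
  30 → shelf 4  [load 135/190]
  30 → shelf 4  [load 165/190]
  25 → shelf 4  [load 190/190]
  25 → shelf 5 (new)  [load 25/190]
  20 → shelf 5  [load 45/190]
5 shelves opened.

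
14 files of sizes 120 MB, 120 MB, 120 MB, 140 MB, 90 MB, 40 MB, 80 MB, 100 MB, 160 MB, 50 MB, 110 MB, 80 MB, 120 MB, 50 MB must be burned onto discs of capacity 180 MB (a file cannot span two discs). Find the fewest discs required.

9

Total = 160 + 140 + 120 + 120 + 120 + 120 + 110 + 100 + 90 + 80 + 80 + 50 + 50 + 40 = 1380 MB.
Lower bound: ⌈1380/180⌉ = 8 discs.
A packing using 9 discs:
  disc 1: 160 = 160
  disc 2: 140 + 40 = 180
  disc 3: 120 + 50 = 170
  disc 4: 120 + 50 = 170
  disc 5: 120 = 120
  disc 6: 120 = 120
  disc 7: 110 = 110
  disc 8: 100 + 80 = 180
  disc 9: 90 + 80 = 170
No arrangement into 8 discs stays within capacity, so 9 is optimal.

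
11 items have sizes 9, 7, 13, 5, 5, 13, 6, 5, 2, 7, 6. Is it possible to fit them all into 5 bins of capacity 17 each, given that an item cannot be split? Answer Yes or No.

Yes

A valid assignment using 5 bins:
  bin 1: 13 + 2 = 15
  bin 2: 13 = 13
  bin 3: 9 + 7 = 16
  bin 4: 7 + 5 + 5 = 17
  bin 5: 6 + 6 + 5 = 17
Every load is within 17, so 5 bins suffice.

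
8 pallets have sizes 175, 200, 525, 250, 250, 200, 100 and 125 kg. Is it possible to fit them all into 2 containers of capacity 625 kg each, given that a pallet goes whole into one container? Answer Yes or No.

No

Total = 1825 kg; ⌈1825/625⌉ = 3.
At least 3 containers are required, but only 2 are allowed.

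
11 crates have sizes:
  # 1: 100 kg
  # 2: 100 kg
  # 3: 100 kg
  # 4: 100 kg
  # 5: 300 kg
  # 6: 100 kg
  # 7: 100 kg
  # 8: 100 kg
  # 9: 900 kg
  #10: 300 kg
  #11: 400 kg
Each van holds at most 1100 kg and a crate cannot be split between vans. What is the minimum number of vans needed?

3

Total = 900 + 400 + 300 + 300 + 100 + 100 + 100 + 100 + 100 + 100 + 100 = 2600 kg.
Lower bound: ⌈2600/1100⌉ = 3 vans.
A packing using 3 vans:
  van 1: 900 + 100 + 100 = 1100
  van 2: 400 + 300 + 300 + 100 = 1100
  van 3: 100 + 100 + 100 + 100 = 400
This matches the lower bound, so 3 is optimal.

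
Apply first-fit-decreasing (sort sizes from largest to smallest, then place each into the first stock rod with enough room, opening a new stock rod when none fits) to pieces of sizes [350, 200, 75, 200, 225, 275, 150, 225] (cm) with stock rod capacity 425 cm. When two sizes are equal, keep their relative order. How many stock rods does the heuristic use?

4

Sorted descending: 350, 275, 225, 225, 200, 200, 150, 75.
  350 → stock rod 1 (new)  [load 350/425]
  275 → stock rod 2 (new)  [load 275/425]
  225 → stock rod 3 (new)  [load 225/425]
  225 → stock rod 4 (new)  [load 225/425]
  200 → stock rod 3  [load 425/425]
  200 → stock rod 4  [load 425/425]
  150 → stock rod 2  [load 425/425]
  75 → stock rod 1  [load 425/425]
4 stock rods opened.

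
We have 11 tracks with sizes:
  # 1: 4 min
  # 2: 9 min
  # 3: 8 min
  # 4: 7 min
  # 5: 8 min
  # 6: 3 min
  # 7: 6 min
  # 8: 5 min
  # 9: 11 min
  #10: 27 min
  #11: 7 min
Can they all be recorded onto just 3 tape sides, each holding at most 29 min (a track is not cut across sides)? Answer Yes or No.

No

Total = 95 min; ⌈95/29⌉ = 4.
At least 4 tape sides are required, but only 3 are allowed.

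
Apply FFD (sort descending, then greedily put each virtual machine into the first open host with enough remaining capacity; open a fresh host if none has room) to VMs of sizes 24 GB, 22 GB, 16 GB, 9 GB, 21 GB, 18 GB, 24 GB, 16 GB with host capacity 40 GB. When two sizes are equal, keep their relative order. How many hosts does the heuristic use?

Sorted descending: 24, 24, 22, 21, 18, 16, 16, 9.
  24 → host 1 (new)  [load 24/40]
  24 → host 2 (new)  [load 24/40]
  22 → host 3 (new)  [load 22/40]
  21 → host 4 (new)  [load 21/40]
  18 → host 3  [load 40/40]
  16 → host 1  [load 40/40]
  16 → host 2  [load 40/40]
  9 → host 4  [load 30/40]
4 hosts opened.

4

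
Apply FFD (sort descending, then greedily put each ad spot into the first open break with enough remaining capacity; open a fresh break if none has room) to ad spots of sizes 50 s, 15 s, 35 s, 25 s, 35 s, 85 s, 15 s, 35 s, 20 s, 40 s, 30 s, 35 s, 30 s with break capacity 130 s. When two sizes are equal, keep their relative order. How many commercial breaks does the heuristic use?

4

Sorted descending: 85, 50, 40, 35, 35, 35, 35, 30, 30, 25, 20, 15, 15.
  85 → break 1 (new)  [load 85/130]
  50 → break 2 (new)  [load 50/130]
  40 → break 1  [load 125/130]
  35 → break 2  [load 85/130]
  35 → break 2  [load 120/130]
  35 → break 3 (new)  [load 35/130]
  35 → break 3  [load 70/130]
  30 → break 3  [load 100/130]
  30 → break 3  [load 130/130]
  25 → break 4 (new)  [load 25/130]
  20 → break 4  [load 45/130]
  15 → break 4  [load 60/130]
  15 → break 4  [load 75/130]
4 commercial breaks opened.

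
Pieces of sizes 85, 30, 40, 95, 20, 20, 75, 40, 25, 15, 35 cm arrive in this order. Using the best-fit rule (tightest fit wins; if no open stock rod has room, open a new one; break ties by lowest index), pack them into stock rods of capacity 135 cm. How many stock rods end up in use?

  85 → stock rod 1 (new)  [load 85/135]
  30 → stock rod 1  [load 115/135]
  40 → stock rod 2 (new)  [load 40/135]
  95 → stock rod 2  [load 135/135]
  20 → stock rod 1  [load 135/135]
  20 → stock rod 3 (new)  [load 20/135]
  75 → stock rod 3  [load 95/135]
  40 → stock rod 3  [load 135/135]
  25 → stock rod 4 (new)  [load 25/135]
  15 → stock rod 4  [load 40/135]
  35 → stock rod 4  [load 75/135]
4 stock rods opened.

4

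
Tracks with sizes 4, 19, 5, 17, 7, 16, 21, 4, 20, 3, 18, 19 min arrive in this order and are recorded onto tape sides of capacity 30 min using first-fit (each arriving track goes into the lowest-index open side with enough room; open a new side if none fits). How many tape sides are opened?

7

  4 → side 1 (new)  [load 4/30]
  19 → side 1  [load 23/30]
  5 → side 1  [load 28/30]
  17 → side 2 (new)  [load 17/30]
  7 → side 2  [load 24/30]
  16 → side 3 (new)  [load 16/30]
  21 → side 4 (new)  [load 21/30]
  4 → side 2  [load 28/30]
  20 → side 5 (new)  [load 20/30]
  3 → side 3  [load 19/30]
  18 → side 6 (new)  [load 18/30]
  19 → side 7 (new)  [load 19/30]
7 tape sides opened.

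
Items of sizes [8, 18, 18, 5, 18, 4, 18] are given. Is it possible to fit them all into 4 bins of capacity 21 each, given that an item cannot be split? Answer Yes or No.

Total = 89; ⌈89/21⌉ = 5.
At least 5 bins are required, but only 4 are allowed.

No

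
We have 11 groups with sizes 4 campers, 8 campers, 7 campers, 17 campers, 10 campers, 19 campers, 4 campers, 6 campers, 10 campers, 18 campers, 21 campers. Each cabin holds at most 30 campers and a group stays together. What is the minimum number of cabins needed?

5

Total = 21 + 19 + 18 + 17 + 10 + 10 + 8 + 7 + 6 + 4 + 4 = 124 campers.
Lower bound: ⌈124/30⌉ = 5 cabins.
A packing using 5 cabins:
  cabin 1: 21 + 8 = 29
  cabin 2: 19 + 10 = 29
  cabin 3: 18 + 10 = 28
  cabin 4: 17 + 7 + 6 = 30
  cabin 5: 4 + 4 = 8
This matches the lower bound, so 5 is optimal.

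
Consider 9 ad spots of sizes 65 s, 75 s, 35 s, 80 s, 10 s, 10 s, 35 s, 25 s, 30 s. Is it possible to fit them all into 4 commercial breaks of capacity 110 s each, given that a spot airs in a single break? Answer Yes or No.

Yes

A valid assignment using 4 commercial breaks:
  break 1: 80 + 30 = 110
  break 2: 75 + 35 = 110
  break 3: 65 + 35 + 10 = 110
  break 4: 25 + 10 = 35
Every load is within 110 s, so 4 commercial breaks suffice.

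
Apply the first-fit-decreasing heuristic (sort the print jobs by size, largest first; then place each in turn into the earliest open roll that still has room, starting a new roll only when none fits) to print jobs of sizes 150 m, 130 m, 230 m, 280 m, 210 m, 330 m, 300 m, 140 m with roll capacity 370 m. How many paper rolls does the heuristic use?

6

Sorted descending: 330, 300, 280, 230, 210, 150, 140, 130.
  330 → roll 1 (new)  [load 330/370]
  300 → roll 2 (new)  [load 300/370]
  280 → roll 3 (new)  [load 280/370]
  230 → roll 4 (new)  [load 230/370]
  210 → roll 5 (new)  [load 210/370]
  150 → roll 5  [load 360/370]
  140 → roll 4  [load 370/370]
  130 → roll 6 (new)  [load 130/370]
6 paper rolls opened.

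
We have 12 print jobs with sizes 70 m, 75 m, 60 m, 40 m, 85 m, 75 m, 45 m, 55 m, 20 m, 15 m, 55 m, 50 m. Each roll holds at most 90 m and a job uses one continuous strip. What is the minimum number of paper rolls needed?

Total = 85 + 75 + 75 + 70 + 60 + 55 + 55 + 50 + 45 + 40 + 20 + 15 = 645 m.
Lower bound: ⌈645/90⌉ = 8 paper rolls.
A packing using 9 paper rolls:
  roll 1: 85 = 85
  roll 2: 75 + 15 = 90
  roll 3: 75 = 75
  roll 4: 70 + 20 = 90
  roll 5: 60 = 60
  roll 6: 55 = 55
  roll 7: 55 = 55
  roll 8: 50 + 40 = 90
  roll 9: 45 = 45
No arrangement into 8 paper rolls stays within capacity, so 9 is optimal.

9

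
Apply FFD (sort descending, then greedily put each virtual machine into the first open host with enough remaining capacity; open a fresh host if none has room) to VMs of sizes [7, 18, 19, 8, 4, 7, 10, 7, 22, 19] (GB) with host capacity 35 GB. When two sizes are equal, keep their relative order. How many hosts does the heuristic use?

4

Sorted descending: 22, 19, 19, 18, 10, 8, 7, 7, 7, 4.
  22 → host 1 (new)  [load 22/35]
  19 → host 2 (new)  [load 19/35]
  19 → host 3 (new)  [load 19/35]
  18 → host 4 (new)  [load 18/35]
  10 → host 1  [load 32/35]
  8 → host 2  [load 27/35]
  7 → host 2  [load 34/35]
  7 → host 3  [load 26/35]
  7 → host 3  [load 33/35]
  4 → host 4  [load 22/35]
4 hosts opened.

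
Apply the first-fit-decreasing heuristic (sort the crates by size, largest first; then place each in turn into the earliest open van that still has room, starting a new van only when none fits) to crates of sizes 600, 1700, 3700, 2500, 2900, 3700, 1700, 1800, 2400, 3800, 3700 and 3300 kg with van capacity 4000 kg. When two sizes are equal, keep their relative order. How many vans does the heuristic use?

10

Sorted descending: 3800, 3700, 3700, 3700, 3300, 2900, 2500, 2400, 1800, 1700, 1700, 600.
  3800 → van 1 (new)  [load 3800/4000]
  3700 → van 2 (new)  [load 3700/4000]
  3700 → van 3 (new)  [load 3700/4000]
  3700 → van 4 (new)  [load 3700/4000]
  3300 → van 5 (new)  [load 3300/4000]
  2900 → van 6 (new)  [load 2900/4000]
  2500 → van 7 (new)  [load 2500/4000]
  2400 → van 8 (new)  [load 2400/4000]
  1800 → van 9 (new)  [load 1800/4000]
  1700 → van 9  [load 3500/4000]
  1700 → van 10 (new)  [load 1700/4000]
  600 → van 5  [load 3900/4000]
10 vans opened.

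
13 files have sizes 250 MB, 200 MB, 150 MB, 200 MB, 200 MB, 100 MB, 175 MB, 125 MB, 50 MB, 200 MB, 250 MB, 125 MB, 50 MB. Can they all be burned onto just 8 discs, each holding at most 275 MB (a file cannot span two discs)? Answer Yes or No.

No

Total = 2075 MB; ⌈2075/275⌉ = 8.
The bound of 8 does not rule out 8, but exhaustive search shows no assignment into 8 discs of capacity 275 MB exists — the minimum is 9.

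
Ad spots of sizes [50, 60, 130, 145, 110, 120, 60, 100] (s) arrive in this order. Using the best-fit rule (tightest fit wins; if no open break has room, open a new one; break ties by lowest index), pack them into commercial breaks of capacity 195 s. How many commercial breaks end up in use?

  50 → break 1 (new)  [load 50/195]
  60 → break 1  [load 110/195]
  130 → break 2 (new)  [load 130/195]
  145 → break 3 (new)  [load 145/195]
  110 → break 4 (new)  [load 110/195]
  120 → break 5 (new)  [load 120/195]
  60 → break 2  [load 190/195]
  100 → break 6 (new)  [load 100/195]
6 commercial breaks opened.

6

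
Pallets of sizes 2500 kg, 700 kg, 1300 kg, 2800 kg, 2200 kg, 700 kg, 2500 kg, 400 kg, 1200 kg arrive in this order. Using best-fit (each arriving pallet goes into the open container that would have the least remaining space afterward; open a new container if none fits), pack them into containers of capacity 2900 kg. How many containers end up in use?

  2500 → container 1 (new)  [load 2500/2900]
  700 → container 2 (new)  [load 700/2900]
  1300 → container 2  [load 2000/2900]
  2800 → container 3 (new)  [load 2800/2900]
  2200 → container 4 (new)  [load 2200/2900]
  700 → container 4  [load 2900/2900]
  2500 → container 5 (new)  [load 2500/2900]
  400 → container 1  [load 2900/2900]
  1200 → container 6 (new)  [load 1200/2900]
6 containers opened.

6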